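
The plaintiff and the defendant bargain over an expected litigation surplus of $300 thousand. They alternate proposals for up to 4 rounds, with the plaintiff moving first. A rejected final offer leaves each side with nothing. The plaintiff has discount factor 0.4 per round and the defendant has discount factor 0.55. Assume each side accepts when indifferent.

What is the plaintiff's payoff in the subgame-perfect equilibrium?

164.7

By backward induction:
Round 4 (the defendant proposes): the plaintiff will accept anything ≥ 0, so the defendant offers 0 and keeps 300.
Round 3 (the plaintiff proposes): the defendant can get 300 next round, worth 0.55 × 300 = 165 now; the plaintiff offers that and keeps 135.
Round 2 (the defendant proposes): the plaintiff can get 135 next round, worth 0.4 × 135 = 54 now; the defendant offers that and keeps 246.
Round 1 (the plaintiff proposes): the defendant can get 246 next round, worth 0.55 × 246 = 135.3 now. The plaintiff offers 135.3 and keeps 300 − 135.3 = 164.7.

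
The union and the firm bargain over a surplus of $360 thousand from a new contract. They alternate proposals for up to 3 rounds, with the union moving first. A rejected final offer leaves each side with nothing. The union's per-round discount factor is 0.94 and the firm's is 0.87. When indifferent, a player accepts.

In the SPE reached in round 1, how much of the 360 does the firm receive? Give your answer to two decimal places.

Solve by backward induction from round 3.
Round 3 (the union proposes): the firm will accept anything ≥ 0, so the union offers 0 and keeps 360.
Round 2 (the firm proposes): the union can get 360 next round, worth 0.94 × 360 = 338.4 now, so the firm offers 338.4, keeping 21.6.
Round 1 (the union proposes): the firm can get 21.6 next round, worth 0.87 × 21.6 = 18.792 now; the union offers that and keeps 341.208.

18.79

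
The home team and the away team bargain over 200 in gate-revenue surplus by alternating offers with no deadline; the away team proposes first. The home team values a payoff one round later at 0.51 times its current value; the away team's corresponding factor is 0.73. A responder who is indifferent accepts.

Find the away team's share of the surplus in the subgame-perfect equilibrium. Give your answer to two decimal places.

In a stationary SPE each proposer offers the other exactly their discounted continuation value.
If the away team keeps x when proposing and the home team keeps y when proposing, then x = 200 − 0.51y and y = 200 − 0.73x.
Solving: x = 200(1 − 0.51) / (1 − 0.73·0.51) = 98 / 0.6277 ≈ 156.1255.
The home team gets 200 − 156.1255 ≈ 43.8745.

156.13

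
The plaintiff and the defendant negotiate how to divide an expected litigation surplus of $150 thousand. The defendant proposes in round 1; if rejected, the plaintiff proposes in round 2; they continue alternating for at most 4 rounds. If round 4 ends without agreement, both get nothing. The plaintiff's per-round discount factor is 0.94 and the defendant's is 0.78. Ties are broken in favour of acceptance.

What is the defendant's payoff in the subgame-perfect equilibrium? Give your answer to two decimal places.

15.60

Round 4 (the plaintiff proposes): the defendant will accept anything ≥ 0, so the plaintiff offers 0 and keeps 150.
Round 3 (the defendant proposes): the plaintiff can get 150 next round, worth 0.94 × 150 = 141 now. The defendant offers 141 and keeps 150 − 141 = 9.
Round 2 (the plaintiff proposes): the defendant can get 9 next round, worth 0.78 × 9 = 7.02 now, so the plaintiff offers 7.02, keeping 142.98.
Round 1 (the defendant proposes): the plaintiff can get 142.98 next round, worth 0.94 × 142.98 = 134.4012 now, so the defendant offers 134.4012, keeping 15.5988.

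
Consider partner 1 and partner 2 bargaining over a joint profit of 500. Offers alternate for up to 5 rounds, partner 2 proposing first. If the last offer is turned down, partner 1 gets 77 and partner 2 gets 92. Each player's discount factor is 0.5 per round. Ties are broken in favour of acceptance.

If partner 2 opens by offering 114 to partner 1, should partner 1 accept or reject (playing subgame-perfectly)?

Round 5 (partner 2 proposes): partner 1 gets 77 if talks fail, so partner 2 offers 77 and keeps 423.
Round 4 (partner 1 proposes): partner 2 can get 423 next round, worth 0.5 × 423 = 211.5 now; partner 1 offers that and keeps 288.5.
Round 3 (partner 2 proposes): partner 1 can get 288.5 next round, worth 0.5 × 288.5 = 144.25 now; partner 2 offers that and keeps 355.75.
Round 2 (partner 1 proposes): partner 2 can get 355.75 next round, worth 0.5 × 355.75 = 177.875 now, so partner 1 offers 177.875, keeping 322.125.
So by rejecting in round 1, partner 1 gets 322.125 next round, worth 0.5 × 322.125 = 161.0625 now.
Offer 114 < 161.0625, so partner 1 rejects.

Reject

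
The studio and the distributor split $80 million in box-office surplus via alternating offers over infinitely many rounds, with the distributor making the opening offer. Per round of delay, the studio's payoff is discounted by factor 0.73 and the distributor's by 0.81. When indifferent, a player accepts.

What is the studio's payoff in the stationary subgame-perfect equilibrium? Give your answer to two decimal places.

27.15

Let x be the distributor's share when the distributor proposes and y be the studio's share when the studio proposes.
The studio accepts iff offered ≥ 0.73·y, so x = 80 − 0.73y. Symmetrically y = 80 − 0.81x.
Substituting: x = 80 − 0.73(80 − 0.81x), giving x(1 − 0.81·0.73) = 80(1 − 0.73).
So x = 80 × 0.27 / 0.4087 ≈ 52.8505, and the studio receives 80 − x ≈ 27.1495.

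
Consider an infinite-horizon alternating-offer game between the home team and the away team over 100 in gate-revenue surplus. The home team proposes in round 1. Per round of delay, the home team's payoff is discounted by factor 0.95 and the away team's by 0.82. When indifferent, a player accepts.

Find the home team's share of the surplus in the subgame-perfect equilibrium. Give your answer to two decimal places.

81.45

Let x be the home team's share when the home team proposes and y be the away team's share when the away team proposes.
The away team accepts iff offered ≥ 0.82·y, so x = 100 − 0.82y. Symmetrically y = 100 − 0.95x.
Substituting: x = 100 − 0.82(100 − 0.95x), giving x(1 − 0.95·0.82) = 100(1 − 0.82).
So x = 100 × 0.18 / 0.221 ≈ 81.4480, and the away team receives 100 − x ≈ 18.5520.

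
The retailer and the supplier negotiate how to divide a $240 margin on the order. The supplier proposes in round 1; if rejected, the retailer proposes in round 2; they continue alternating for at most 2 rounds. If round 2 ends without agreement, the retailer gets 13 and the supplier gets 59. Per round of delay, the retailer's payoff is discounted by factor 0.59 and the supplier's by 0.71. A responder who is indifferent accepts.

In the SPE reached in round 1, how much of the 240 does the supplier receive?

Round 2 (the retailer proposes): the supplier gets 59 if talks fail, so the retailer offers 59 and keeps 181.
Round 1 (the supplier proposes): the retailer can get 181 next round, worth 0.59 × 181 = 106.79 now; the supplier offers that and keeps 133.21.

133.21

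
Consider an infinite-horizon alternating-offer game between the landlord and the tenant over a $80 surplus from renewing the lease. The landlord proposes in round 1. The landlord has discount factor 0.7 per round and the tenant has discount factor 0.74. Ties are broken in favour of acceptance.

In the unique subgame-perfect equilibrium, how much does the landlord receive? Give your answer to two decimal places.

In a stationary SPE each proposer offers the other exactly their discounted continuation value.
If the landlord keeps x when proposing and the tenant keeps y when proposing, then x = 80 − 0.74y and y = 80 − 0.7x.
Solving: x = 80(1 − 0.74) / (1 − 0.7·0.74) = 20.8 / 0.482 ≈ 43.1535.
The tenant gets 80 − 43.1535 ≈ 36.8465.

43.15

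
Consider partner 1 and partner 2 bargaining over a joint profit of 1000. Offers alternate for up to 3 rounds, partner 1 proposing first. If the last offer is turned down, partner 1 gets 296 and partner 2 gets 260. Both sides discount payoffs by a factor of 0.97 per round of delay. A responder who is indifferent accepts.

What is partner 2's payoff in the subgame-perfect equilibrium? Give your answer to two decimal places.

By backward induction:
Round 3 (partner 1 proposes): partner 2 gets 260 if talks fail, so partner 1 offers 260 and keeps 740.
Round 2 (partner 2 proposes): partner 1 can get 740 next round, worth 0.97 × 740 = 717.8 now; partner 2 offers that and keeps 282.2.
Round 1 (partner 1 proposes): partner 2 can get 282.2 next round, worth 0.97 × 282.2 = 273.734 now, so partner 1 offers 273.734, keeping 726.266.

273.73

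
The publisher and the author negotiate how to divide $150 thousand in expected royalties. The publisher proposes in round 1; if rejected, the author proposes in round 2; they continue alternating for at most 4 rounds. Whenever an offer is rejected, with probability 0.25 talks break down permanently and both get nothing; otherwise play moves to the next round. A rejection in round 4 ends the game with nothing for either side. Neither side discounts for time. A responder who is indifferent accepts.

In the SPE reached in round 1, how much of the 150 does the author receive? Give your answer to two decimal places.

91.41

Round 4 (the author proposes): rejection yields 0 for the publisher; the author offers 0 and keeps 150.
Round 3 (the publisher proposes): rejecting gives the author an expected 0.75 × 150 = 112.5, so the publisher offers 112.5, keeping 37.5.
Round 2 (the author proposes): rejecting gives the publisher an expected 0.75 × 37.5 = 28.125; the author offers that and keeps 121.875.
Round 1 (the publisher proposes): rejecting gives the author an expected 0.75 × 121.875 = 91.40625; the publisher offers that and keeps 58.59375.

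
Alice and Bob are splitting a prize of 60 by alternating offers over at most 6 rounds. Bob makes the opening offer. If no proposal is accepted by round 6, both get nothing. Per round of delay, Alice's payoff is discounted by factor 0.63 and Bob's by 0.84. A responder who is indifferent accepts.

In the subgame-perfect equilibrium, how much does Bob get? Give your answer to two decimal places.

Round 6 (Alice proposes): rejection yields 0 for Bob; Alice offers 0 and keeps 60.
Round 5 (Bob proposes): Alice can get 60 next round, worth 0.63 × 60 = 37.8 now. Bob offers 37.8 and keeps 60 − 37.8 = 22.2.
Round 4 (Alice proposes): Bob can get 22.2 next round, worth 0.84 × 22.2 = 18.648 now. Alice offers 18.648 and keeps 60 − 18.648 = 41.352.
Round 3 (Bob proposes): Alice can get 41.352 next round, worth 0.63 × 41.352 = 26.05176 now; Bob offers that and keeps 33.94824.
Round 2 (Alice proposes): Bob can get 33.94824 next round, worth 0.84 × 33.94824 = 28.5165216 now; Alice offers that and keeps 31.4834784.
Round 1 (Bob proposes): Alice can get 31.4834784 next round, worth 0.63 × 31.4834784 = 19.834591392 now; Bob offers that and keeps 40.165408608.

40.17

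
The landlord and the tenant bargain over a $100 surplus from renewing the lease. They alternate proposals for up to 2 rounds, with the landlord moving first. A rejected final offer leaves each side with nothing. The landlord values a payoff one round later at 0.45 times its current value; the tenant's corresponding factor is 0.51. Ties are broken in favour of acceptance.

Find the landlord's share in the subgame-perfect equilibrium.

Round 2 (the tenant proposes): the landlord will accept anything ≥ 0, so the tenant offers 0 and keeps 100.
Round 1 (the landlord proposes): the tenant can get 100 next round, worth 0.51 × 100 = 51 now, so the landlord offers 51, keeping 49.

49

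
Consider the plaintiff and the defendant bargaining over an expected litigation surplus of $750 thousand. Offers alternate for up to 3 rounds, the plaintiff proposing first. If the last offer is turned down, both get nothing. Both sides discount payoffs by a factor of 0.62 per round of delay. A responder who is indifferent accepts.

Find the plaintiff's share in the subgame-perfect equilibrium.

Round 3 (the plaintiff proposes): rejection yields 0 for the defendant; the plaintiff offers 0 and keeps 750.
Round 2 (the defendant proposes): the plaintiff can get 750 next round, worth 0.62 × 750 = 465 now. The defendant offers 465 and keeps 750 − 465 = 285.
Round 1 (the plaintiff proposes): the defendant can get 285 next round, worth 0.62 × 285 = 176.7 now. The plaintiff offers 176.7 and keeps 750 − 176.7 = 573.3.

573.3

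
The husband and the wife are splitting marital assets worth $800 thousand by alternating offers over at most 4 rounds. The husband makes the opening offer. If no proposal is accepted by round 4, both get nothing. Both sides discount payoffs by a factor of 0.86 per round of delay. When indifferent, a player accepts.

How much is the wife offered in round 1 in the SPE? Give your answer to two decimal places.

605.16

Round 4 (the wife proposes): rejection yields 0 for the husband; the wife offers 0 and keeps 800.
Round 3 (the husband proposes): the wife can get 800 next round, worth 0.86 × 800 = 688 now, so the husband offers 688, keeping 112.
Round 2 (the wife proposes): the husband can get 112 next round, worth 0.86 × 112 = 96.32 now; the wife offers that and keeps 703.68.
Round 1 (the husband proposes): the wife can get 703.68 next round, worth 0.86 × 703.68 = 605.1648 now. The husband offers 605.1648 and keeps 800 − 605.1648 = 194.8352.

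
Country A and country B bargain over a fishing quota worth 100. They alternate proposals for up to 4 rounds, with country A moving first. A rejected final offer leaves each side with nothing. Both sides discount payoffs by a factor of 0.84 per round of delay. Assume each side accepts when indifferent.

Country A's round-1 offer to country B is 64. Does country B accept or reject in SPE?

Round 4 (country B proposes): rejection yields 0 for country A; country B offers 0 and keeps 100.
Round 3 (country A proposes): country B can get 100 next round, worth 0.84 × 100 = 84 now, so country A offers 84, keeping 16.
Round 2 (country B proposes): country A can get 16 next round, worth 0.84 × 16 = 13.44 now; country B offers that and keeps 86.56.
So by rejecting in round 1, country B gets 86.56 next round, worth 0.84 × 86.56 = 72.7104 now.
Offer 64 < 72.7104, so country B rejects.

Reject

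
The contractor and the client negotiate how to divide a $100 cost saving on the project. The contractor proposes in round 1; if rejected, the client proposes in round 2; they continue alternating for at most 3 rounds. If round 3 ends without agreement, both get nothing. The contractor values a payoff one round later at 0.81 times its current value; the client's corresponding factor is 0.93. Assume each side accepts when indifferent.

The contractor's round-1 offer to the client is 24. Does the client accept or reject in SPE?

Work out the client's continuation value if the offer is rejected.
Round 3 (the contractor proposes): the client will accept anything ≥ 0, so the contractor offers 0 and keeps 100.
Round 2 (the client proposes): the contractor can get 100 next round, worth 0.81 × 100 = 81 now. The client offers 81 and keeps 100 − 81 = 19.
So by rejecting in round 1, the client gets 19 next round, worth 0.93 × 19 = 17.67 now.
Offer 24 ≥ 17.67, so the client accepts.

Accept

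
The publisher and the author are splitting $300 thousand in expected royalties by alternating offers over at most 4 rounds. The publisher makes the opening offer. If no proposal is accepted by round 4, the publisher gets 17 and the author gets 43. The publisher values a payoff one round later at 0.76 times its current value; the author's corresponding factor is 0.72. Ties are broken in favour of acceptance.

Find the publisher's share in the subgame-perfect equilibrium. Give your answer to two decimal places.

Round 4 (the author proposes): the publisher gets 17 if talks fail, so the author offers 17 and keeps 283.
Round 3 (the publisher proposes): the author can get 283 next round, worth 0.72 × 283 = 203.76 now, so the publisher offers 203.76, keeping 96.24.
Round 2 (the author proposes): the publisher can get 96.24 next round, worth 0.76 × 96.24 = 73.1424 now; the author offers that and keeps 226.8576.
Round 1 (the publisher proposes): the author can get 226.8576 next round, worth 0.72 × 226.8576 = 163.337472 now; the publisher offers that and keeps 136.662528.

136.66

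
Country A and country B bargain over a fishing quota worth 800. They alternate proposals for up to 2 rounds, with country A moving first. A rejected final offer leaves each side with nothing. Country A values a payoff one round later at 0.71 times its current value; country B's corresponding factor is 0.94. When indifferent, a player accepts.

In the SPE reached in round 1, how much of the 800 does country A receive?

By backward induction:
Round 2 (country B proposes): country A will accept anything ≥ 0, so country B offers 0 and keeps 800.
Round 1 (country A proposes): country B can get 800 next round, worth 0.94 × 800 = 752 now; country A offers that and keeps 48.

48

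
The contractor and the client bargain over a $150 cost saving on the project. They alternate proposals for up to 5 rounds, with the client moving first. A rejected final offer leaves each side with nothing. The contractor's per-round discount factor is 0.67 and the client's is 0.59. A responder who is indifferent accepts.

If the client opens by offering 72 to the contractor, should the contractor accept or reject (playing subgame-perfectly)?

Round 5 (the client proposes): the contractor will accept anything ≥ 0, so the client offers 0 and keeps 150.
Round 4 (the contractor proposes): the client can get 150 next round, worth 0.59 × 150 = 88.5 now; the contractor offers that and keeps 61.5.
Round 3 (the client proposes): the contractor can get 61.5 next round, worth 0.67 × 61.5 = 41.205 now; the client offers that and keeps 108.795.
Round 2 (the contractor proposes): the client can get 108.795 next round, worth 0.59 × 108.795 = 64.18905 now; the contractor offers that and keeps 85.81095.
So by rejecting in round 1, the contractor gets 85.81095 next round, worth 0.67 × 85.81095 = 57.4933365 now.
Offer 72 ≥ 57.4933365, so the contractor accepts.

Accept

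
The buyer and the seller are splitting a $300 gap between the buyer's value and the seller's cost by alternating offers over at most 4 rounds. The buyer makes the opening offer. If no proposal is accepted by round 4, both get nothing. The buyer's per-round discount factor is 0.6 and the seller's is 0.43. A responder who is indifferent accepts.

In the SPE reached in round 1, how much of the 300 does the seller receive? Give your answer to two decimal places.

84.88

Round 4 (the seller proposes): rejection yields 0 for the buyer; the seller offers 0 and keeps 300.
Round 3 (the buyer proposes): the seller can get 300 next round, worth 0.43 × 300 = 129 now, so the buyer offers 129, keeping 171.
Round 2 (the seller proposes): the buyer can get 171 next round, worth 0.6 × 171 = 102.6 now. The seller offers 102.6 and keeps 300 − 102.6 = 197.4.
Round 1 (the buyer proposes): the seller can get 197.4 next round, worth 0.43 × 197.4 = 84.882 now. The buyer offers 84.882 and keeps 300 − 84.882 = 215.118.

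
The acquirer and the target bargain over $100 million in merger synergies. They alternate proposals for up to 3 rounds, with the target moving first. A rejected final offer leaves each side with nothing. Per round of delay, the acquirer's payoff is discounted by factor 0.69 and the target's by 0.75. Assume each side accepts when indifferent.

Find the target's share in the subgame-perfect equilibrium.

82.75

Solve by backward induction from round 3.
Round 3 (the target proposes): rejection yields 0 for the acquirer; the target offers 0 and keeps 100.
Round 2 (the acquirer proposes): the target can get 100 next round, worth 0.75 × 100 = 75 now, so the acquirer offers 75, keeping 25.
Round 1 (the target proposes): the acquirer can get 25 next round, worth 0.69 × 25 = 17.25 now; the target offers that and keeps 82.75.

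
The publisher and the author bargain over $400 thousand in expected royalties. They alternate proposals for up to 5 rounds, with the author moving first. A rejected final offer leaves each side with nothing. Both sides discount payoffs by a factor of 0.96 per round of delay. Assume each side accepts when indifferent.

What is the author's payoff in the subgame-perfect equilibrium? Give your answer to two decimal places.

Solve by backward induction from round 5.
Round 5 (the author proposes): rejection yields 0 for the publisher; the author offers 0 and keeps 400.
Round 4 (the publisher proposes): the author can get 400 next round, worth 0.96 × 400 = 384 now. The publisher offers 384 and keeps 400 − 384 = 16.
Round 3 (the author proposes): the publisher can get 16 next round, worth 0.96 × 16 = 15.36 now, so the author offers 15.36, keeping 384.64.
Round 2 (the publisher proposes): the author can get 384.64 next round, worth 0.96 × 384.64 = 369.2544 now, so the publisher offers 369.2544, keeping 30.7456.
Round 1 (the author proposes): the publisher can get 30.7456 next round, worth 0.96 × 30.7456 = 29.515776 now; the author offers that and keeps 370.484224.

370.48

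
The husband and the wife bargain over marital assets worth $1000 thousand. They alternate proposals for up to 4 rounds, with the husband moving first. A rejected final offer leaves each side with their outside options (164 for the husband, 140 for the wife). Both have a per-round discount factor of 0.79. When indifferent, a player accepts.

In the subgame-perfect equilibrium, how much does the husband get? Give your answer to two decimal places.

Round 4 (the wife proposes): the husband gets 164 if talks fail, so the wife offers 164 and keeps 836.
Round 3 (the husband proposes): the wife can get 836 next round, worth 0.79 × 836 = 660.44 now, so the husband offers 660.44, keeping 339.56.
Round 2 (the wife proposes): the husband can get 339.56 next round, worth 0.79 × 339.56 = 268.2524 now, so the wife offers 268.2524, keeping 731.7476.
Round 1 (the husband proposes): the wife can get 731.7476 next round, worth 0.79 × 731.7476 = 578.080604 now. The husband offers 578.080604 and keeps 1000 − 578.080604 = 421.919396.

421.92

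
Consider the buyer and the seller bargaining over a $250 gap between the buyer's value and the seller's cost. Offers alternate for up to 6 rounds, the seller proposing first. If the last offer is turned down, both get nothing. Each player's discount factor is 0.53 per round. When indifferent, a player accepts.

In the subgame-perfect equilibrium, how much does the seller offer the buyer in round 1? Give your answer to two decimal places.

Work backward from the last round.
Round 6 (the buyer proposes): rejection yields 0 for the seller; the buyer offers 0 and keeps 250.
Round 5 (the seller proposes): the buyer can get 250 next round, worth 0.53 × 250 = 132.5 now. The seller offers 132.5 and keeps 250 − 132.5 = 117.5.
Round 4 (the buyer proposes): the seller can get 117.5 next round, worth 0.53 × 117.5 = 62.275 now; the buyer offers that and keeps 187.725.
Round 3 (the seller proposes): the buyer can get 187.725 next round, worth 0.53 × 187.725 = 99.49425 now, so the seller offers 99.49425, keeping 150.50575.
Round 2 (the buyer proposes): the seller can get 150.50575 next round, worth 0.53 × 150.50575 = 79.7680475 now; the buyer offers that and keeps 170.2319525.
Round 1 (the seller proposes): the buyer can get 170.2319525 next round, worth 0.53 × 170.2319525 = 90.222934825 now. The seller offers 90.222934825 and keeps 250 − 90.222934825 = 159.777065175.

90.22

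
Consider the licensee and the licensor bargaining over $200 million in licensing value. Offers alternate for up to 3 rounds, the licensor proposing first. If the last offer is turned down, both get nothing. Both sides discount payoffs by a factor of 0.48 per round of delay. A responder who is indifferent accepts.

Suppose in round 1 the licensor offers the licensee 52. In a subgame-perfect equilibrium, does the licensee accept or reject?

Accept

Work out the licensee's continuation value if the offer is rejected.
Round 3 (the licensor proposes): the licensee will accept anything ≥ 0, so the licensor offers 0 and keeps 200.
Round 2 (the licensee proposes): the licensor can get 200 next round, worth 0.48 × 200 = 96 now. The licensee offers 96 and keeps 200 − 96 = 104.
So by rejecting in round 1, the licensee gets 104 next round, worth 0.48 × 104 = 49.92 now.
Offer 52 ≥ 49.92, so the licensee accepts.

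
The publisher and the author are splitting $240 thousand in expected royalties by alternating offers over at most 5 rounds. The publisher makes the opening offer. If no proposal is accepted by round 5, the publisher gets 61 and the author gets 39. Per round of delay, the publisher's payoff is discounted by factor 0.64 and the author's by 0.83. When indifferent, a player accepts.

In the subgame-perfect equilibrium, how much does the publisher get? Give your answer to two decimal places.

Work backward from the last round.
Round 5 (the publisher proposes): the author gets 39 if talks fail, so the publisher offers 39 and keeps 201.
Round 4 (the author proposes): the publisher can get 201 next round, worth 0.64 × 201 = 128.64 now, so the author offers 128.64, keeping 111.36.
Round 3 (the publisher proposes): the author can get 111.36 next round, worth 0.83 × 111.36 = 92.4288 now; the publisher offers that and keeps 147.5712.
Round 2 (the author proposes): the publisher can get 147.5712 next round, worth 0.64 × 147.5712 = 94.445568 now. The author offers 94.445568 and keeps 240 − 94.445568 = 145.554432.
Round 1 (the publisher proposes): the author can get 145.554432 next round, worth 0.83 × 145.554432 = 120.81017856 now, so the publisher offers 120.81017856, keeping 119.18982144.

119.19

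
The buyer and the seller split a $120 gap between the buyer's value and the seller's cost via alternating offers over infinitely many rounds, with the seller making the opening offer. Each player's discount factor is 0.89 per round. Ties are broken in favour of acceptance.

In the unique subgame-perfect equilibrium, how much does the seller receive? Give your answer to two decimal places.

63.49

Let x be the seller's share when the seller proposes and y be the buyer's share when the buyer proposes.
The buyer accepts iff offered ≥ 0.89·y, so x = 120 − 0.89y. Symmetrically y = 120 − 0.89x.
Substituting: x = 120 − 0.89(120 − 0.89x), giving x(1 − 0.89·0.89) = 120(1 − 0.89).
So x = 120 × 0.11 / 0.2079 ≈ 63.4921, and the buyer receives 120 − x ≈ 56.5079.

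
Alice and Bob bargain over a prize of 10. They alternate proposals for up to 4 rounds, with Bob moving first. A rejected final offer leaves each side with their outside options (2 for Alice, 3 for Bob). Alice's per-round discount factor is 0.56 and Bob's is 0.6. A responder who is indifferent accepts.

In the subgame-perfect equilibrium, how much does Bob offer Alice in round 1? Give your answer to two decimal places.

Round 4 (Alice proposes): Bob gets 3 if talks fail, so Alice offers 3 and keeps 7.
Round 3 (Bob proposes): Alice can get 7 next round, worth 0.56 × 7 = 3.92 now. Bob offers 3.92 and keeps 10 − 3.92 = 6.08.
Round 2 (Alice proposes): Bob can get 6.08 next round, worth 0.6 × 6.08 = 3.648 now, so Alice offers 3.648, keeping 6.352.
Round 1 (Bob proposes): Alice can get 6.352 next round, worth 0.56 × 6.352 = 3.55712 now; Bob offers that and keeps 6.44288.

3.56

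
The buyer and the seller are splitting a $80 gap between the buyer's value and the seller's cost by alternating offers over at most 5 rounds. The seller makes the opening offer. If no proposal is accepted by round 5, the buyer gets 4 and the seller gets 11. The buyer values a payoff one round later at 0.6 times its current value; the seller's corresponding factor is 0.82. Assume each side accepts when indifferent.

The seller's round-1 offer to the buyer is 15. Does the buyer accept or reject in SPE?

Round 5 (the seller proposes): the buyer gets 4 if talks fail, so the seller offers 4 and keeps 76.
Round 4 (the buyer proposes): the seller can get 76 next round, worth 0.82 × 76 = 62.32 now; the buyer offers that and keeps 17.68.
Round 3 (the seller proposes): the buyer can get 17.68 next round, worth 0.6 × 17.68 = 10.608 now. The seller offers 10.608 and keeps 80 − 10.608 = 69.392.
Round 2 (the buyer proposes): the seller can get 69.392 next round, worth 0.82 × 69.392 = 56.90144 now; the buyer offers that and keeps 23.09856.
So by rejecting in round 1, the buyer gets 23.09856 next round, worth 0.6 × 23.09856 = 13.859136 now.
Offer 15 ≥ 13.859136, so the buyer accepts.

Accept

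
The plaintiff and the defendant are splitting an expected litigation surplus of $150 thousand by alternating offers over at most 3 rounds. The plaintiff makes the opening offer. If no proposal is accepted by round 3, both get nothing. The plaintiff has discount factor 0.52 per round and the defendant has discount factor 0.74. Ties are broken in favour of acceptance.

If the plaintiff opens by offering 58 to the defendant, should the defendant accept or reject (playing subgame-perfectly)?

Round 3 (the plaintiff proposes): the defendant will accept anything ≥ 0, so the plaintiff offers 0 and keeps 150.
Round 2 (the defendant proposes): the plaintiff can get 150 next round, worth 0.52 × 150 = 78 now. The defendant offers 78 and keeps 150 − 78 = 72.
So by rejecting in round 1, the defendant gets 72 next round, worth 0.74 × 72 = 53.28 now.
Offer 58 ≥ 53.28, so the defendant accepts.

Accept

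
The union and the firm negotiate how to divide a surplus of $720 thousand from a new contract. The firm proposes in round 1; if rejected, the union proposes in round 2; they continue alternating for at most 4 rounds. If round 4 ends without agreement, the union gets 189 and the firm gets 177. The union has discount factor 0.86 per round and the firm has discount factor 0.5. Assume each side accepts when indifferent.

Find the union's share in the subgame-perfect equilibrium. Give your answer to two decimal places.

Round 4 (the union proposes): the firm gets 177 if talks fail, so the union offers 177 and keeps 543.
Round 3 (the firm proposes): the union can get 543 next round, worth 0.86 × 543 = 466.98 now. The firm offers 466.98 and keeps 720 − 466.98 = 253.02.
Round 2 (the union proposes): the firm can get 253.02 next round, worth 0.5 × 253.02 = 126.51 now, so the union offers 126.51, keeping 593.49.
Round 1 (the firm proposes): the union can get 593.49 next round, worth 0.86 × 593.49 = 510.4014 now, so the firm offers 510.4014, keeping 209.5986.

510.40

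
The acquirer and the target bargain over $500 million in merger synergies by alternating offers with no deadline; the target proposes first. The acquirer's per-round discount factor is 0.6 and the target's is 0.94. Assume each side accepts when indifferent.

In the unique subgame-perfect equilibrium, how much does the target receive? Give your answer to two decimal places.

Let x be the target's share when the target proposes and y be the acquirer's share when the acquirer proposes.
The acquirer accepts iff offered ≥ 0.6·y, so x = 500 − 0.6y. Symmetrically y = 500 − 0.94x.
Substituting: x = 500 − 0.6(500 − 0.94x), giving x(1 − 0.94·0.6) = 500(1 − 0.6).
So x = 500 × 0.4 / 0.436 ≈ 458.7156, and the acquirer receives 500 − x ≈ 41.2844.

458.72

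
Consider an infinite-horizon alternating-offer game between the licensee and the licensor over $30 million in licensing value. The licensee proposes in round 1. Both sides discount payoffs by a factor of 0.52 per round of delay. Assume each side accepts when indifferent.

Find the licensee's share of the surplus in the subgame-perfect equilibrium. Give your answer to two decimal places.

19.74

When the licensee proposes, the licensor accepts any offer worth at least 0.52 times what the licensor would get by proposing next round; and vice versa.
This gives x = 30 − 0.52y and y = 30 − 0.52x, where x and y are each side's share when it proposes.
Hence (1 − 0.52·0.52)x = 30(1 − 0.52), i.e. 0.7296·x = 14.4.
x ≈ 19.7368; the licensor's share is 30 − x ≈ 10.2632.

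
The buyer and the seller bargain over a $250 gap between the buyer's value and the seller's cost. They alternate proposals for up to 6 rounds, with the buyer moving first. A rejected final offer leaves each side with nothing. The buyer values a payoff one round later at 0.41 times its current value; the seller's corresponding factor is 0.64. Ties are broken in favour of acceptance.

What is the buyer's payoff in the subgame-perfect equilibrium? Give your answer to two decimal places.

Solve by backward induction from round 6.
Round 6 (the seller proposes): the buyer will accept anything ≥ 0, so the seller offers 0 and keeps 250.
Round 5 (the buyer proposes): the seller can get 250 next round, worth 0.64 × 250 = 160 now. The buyer offers 160 and keeps 250 − 160 = 90.
Round 4 (the seller proposes): the buyer can get 90 next round, worth 0.41 × 90 = 36.9 now, so the seller offers 36.9, keeping 213.1.
Round 3 (the buyer proposes): the seller can get 213.1 next round, worth 0.64 × 213.1 = 136.384 now; the buyer offers that and keeps 113.616.
Round 2 (the seller proposes): the buyer can get 113.616 next round, worth 0.41 × 113.616 = 46.58256 now; the seller offers that and keeps 203.41744.
Round 1 (the buyer proposes): the seller can get 203.41744 next round, worth 0.64 × 203.41744 = 130.1871616 now; the buyer offers that and keeps 119.8128384.

119.81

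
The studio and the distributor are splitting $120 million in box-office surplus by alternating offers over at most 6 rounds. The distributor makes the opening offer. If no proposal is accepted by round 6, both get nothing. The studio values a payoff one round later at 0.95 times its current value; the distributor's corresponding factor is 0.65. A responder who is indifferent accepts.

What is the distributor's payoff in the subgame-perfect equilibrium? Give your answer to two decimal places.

11.99

Work backward from the last round.
Round 6 (the studio proposes): rejection yields 0 for the distributor; the studio offers 0 and keeps 120.
Round 5 (the distributor proposes): the studio can get 120 next round, worth 0.95 × 120 = 114 now. The distributor offers 114 and keeps 120 − 114 = 6.
Round 4 (the studio proposes): the distributor can get 6 next round, worth 0.65 × 6 = 3.9 now. The studio offers 3.9 and keeps 120 − 3.9 = 116.1.
Round 3 (the distributor proposes): the studio can get 116.1 next round, worth 0.95 × 116.1 = 110.295 now, so the distributor offers 110.295, keeping 9.705.
Round 2 (the studio proposes): the distributor can get 9.705 next round, worth 0.65 × 9.705 = 6.30825 now, so the studio offers 6.30825, keeping 113.69175.
Round 1 (the distributor proposes): the studio can get 113.69175 next round, worth 0.95 × 113.69175 = 108.0071625 now; the distributor offers that and keeps 11.9928375.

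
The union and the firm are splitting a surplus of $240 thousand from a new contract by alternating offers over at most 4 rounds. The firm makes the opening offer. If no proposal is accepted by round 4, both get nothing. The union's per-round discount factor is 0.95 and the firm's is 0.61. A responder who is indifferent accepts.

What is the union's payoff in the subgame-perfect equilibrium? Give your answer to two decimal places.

221.05

Work backward from the last round.
Round 4 (the union proposes): the firm will accept anything ≥ 0, so the union offers 0 and keeps 240.
Round 3 (the firm proposes): the union can get 240 next round, worth 0.95 × 240 = 228 now. The firm offers 228 and keeps 240 − 228 = 12.
Round 2 (the union proposes): the firm can get 12 next round, worth 0.61 × 12 = 7.32 now, so the union offers 7.32, keeping 232.68.
Round 1 (the firm proposes): the union can get 232.68 next round, worth 0.95 × 232.68 = 221.046 now. The firm offers 221.046 and keeps 240 − 221.046 = 18.954.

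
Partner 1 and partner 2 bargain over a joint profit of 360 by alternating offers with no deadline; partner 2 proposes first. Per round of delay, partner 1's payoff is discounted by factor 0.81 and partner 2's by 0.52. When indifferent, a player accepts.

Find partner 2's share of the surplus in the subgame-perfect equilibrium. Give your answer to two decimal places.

Let x be partner 2's share when partner 2 proposes and y be partner 1's share when partner 1 proposes.
Partner 1 accepts iff offered ≥ 0.81·y, so x = 360 − 0.81y. Symmetrically y = 360 − 0.52x.
Substituting: x = 360 − 0.81(360 − 0.52x), giving x(1 − 0.52·0.81) = 360(1 − 0.81).
So x = 360 × 0.19 / 0.5788 ≈ 118.1755, and partner 1 receives 360 − x ≈ 241.8245.

118.18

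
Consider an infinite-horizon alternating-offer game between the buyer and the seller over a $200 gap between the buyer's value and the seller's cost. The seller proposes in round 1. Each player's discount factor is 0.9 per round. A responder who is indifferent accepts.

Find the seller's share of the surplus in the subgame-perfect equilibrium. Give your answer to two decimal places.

Let x be the seller's share when the seller proposes and y be the buyer's share when the buyer proposes.
The buyer accepts iff offered ≥ 0.9·y, so x = 200 − 0.9y. Symmetrically y = 200 − 0.9x.
Substituting: x = 200 − 0.9(200 − 0.9x), giving x(1 − 0.9·0.9) = 200(1 − 0.9).
So x = 200 × 0.1 / 0.19 ≈ 105.2632, and the buyer receives 200 − x ≈ 94.7368.

105.26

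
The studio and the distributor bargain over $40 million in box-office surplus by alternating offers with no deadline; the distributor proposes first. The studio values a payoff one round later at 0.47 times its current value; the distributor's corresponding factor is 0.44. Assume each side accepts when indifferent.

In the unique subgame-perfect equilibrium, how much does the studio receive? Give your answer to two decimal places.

13.27

When the distributor proposes, the studio accepts any offer worth at least 0.47 times what the studio would get by proposing next round; and vice versa.
This gives x = 40 − 0.47y and y = 40 − 0.44x, where x and y are each side's share when it proposes.
Hence (1 − 0.47·0.44)x = 40(1 − 0.47), i.e. 0.7932·x = 21.2.
x ≈ 26.7272; the studio's share is 40 − x ≈ 13.2728.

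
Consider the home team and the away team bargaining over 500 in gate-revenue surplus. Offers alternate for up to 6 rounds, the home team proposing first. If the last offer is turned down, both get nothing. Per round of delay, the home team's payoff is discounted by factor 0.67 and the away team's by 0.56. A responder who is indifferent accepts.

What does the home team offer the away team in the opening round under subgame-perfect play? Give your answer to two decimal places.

166.49

Round 6 (the away team proposes): the home team will accept anything ≥ 0, so the away team offers 0 and keeps 500.
Round 5 (the home team proposes): the away team can get 500 next round, worth 0.56 × 500 = 280 now, so the home team offers 280, keeping 220.
Round 4 (the away team proposes): the home team can get 220 next round, worth 0.67 × 220 = 147.4 now, so the away team offers 147.4, keeping 352.6.
Round 3 (the home team proposes): the away team can get 352.6 next round, worth 0.56 × 352.6 = 197.456 now; the home team offers that and keeps 302.544.
Round 2 (the away team proposes): the home team can get 302.544 next round, worth 0.67 × 302.544 = 202.70448 now. The away team offers 202.70448 and keeps 500 − 202.70448 = 297.29552.
Round 1 (the home team proposes): the away team can get 297.29552 next round, worth 0.56 × 297.29552 = 166.4854912 now. The home team offers 166.4854912 and keeps 500 − 166.4854912 = 333.5145088.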